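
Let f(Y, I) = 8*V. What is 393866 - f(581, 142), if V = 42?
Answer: 393530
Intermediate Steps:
f(Y, I) = 336 (f(Y, I) = 8*42 = 336)
393866 - f(581, 142) = 393866 - 1*336 = 393866 - 336 = 393530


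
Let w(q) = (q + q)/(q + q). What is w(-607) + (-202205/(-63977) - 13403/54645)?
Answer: 13688031659/3496023165 ≈ 3.9153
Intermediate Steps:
w(q) = 1 (w(q) = (2*q)/((2*q)) = (2*q)*(1/(2*q)) = 1)
w(-607) + (-202205/(-63977) - 13403/54645) = 1 + (-202205/(-63977) - 13403/54645) = 1 + (-202205*(-1/63977) - 13403*1/54645) = 1 + (202205/63977 - 13403/54645) = 1 + 10192008494/3496023165 = 13688031659/3496023165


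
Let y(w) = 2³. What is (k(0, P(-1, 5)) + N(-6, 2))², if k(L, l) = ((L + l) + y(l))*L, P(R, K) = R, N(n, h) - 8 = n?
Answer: 4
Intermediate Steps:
N(n, h) = 8 + n
y(w) = 8
k(L, l) = L*(8 + L + l) (k(L, l) = ((L + l) + 8)*L = (8 + L + l)*L = L*(8 + L + l))
(k(0, P(-1, 5)) + N(-6, 2))² = (0*(8 + 0 - 1) + (8 - 6))² = (0*7 + 2)² = (0 + 2)² = 2² = 4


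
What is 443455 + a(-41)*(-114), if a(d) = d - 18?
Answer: 450181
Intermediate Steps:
a(d) = -18 + d
443455 + a(-41)*(-114) = 443455 + (-18 - 41)*(-114) = 443455 - 59*(-114) = 443455 + 6726 = 450181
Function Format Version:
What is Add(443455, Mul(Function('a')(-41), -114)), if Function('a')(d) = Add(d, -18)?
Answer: 450181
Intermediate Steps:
Function('a')(d) = Add(-18, d)
Add(443455, Mul(Function('a')(-41), -114)) = Add(443455, Mul(Add(-18, -41), -114)) = Add(443455, Mul(-59, -114)) = Add(443455, 6726) = 450181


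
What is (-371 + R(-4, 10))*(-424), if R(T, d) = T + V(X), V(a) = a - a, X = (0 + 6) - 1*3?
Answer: 159000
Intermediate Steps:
X = 3 (X = 6 - 3 = 3)
V(a) = 0
R(T, d) = T (R(T, d) = T + 0 = T)
(-371 + R(-4, 10))*(-424) = (-371 - 4)*(-424) = -375*(-424) = 159000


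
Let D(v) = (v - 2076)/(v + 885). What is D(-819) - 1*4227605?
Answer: -93008275/22 ≈ -4.2276e+6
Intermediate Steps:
D(v) = (-2076 + v)/(885 + v)
D(-819) - 1*4227605 = (-2076 - 819)/(885 - 819) - 1*4227605 = -2895/66 - 4227605 = (1/66)*(-2895) - 4227605 = -965/22 - 4227605 = -93008275/22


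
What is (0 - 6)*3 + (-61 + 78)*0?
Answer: -18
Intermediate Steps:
(0 - 6)*3 + (-61 + 78)*0 = -6*3 + 17*0 = -18 + 0 = -18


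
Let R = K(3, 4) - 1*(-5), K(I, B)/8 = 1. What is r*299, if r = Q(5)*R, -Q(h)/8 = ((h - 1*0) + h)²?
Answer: -3109600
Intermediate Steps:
K(I, B) = 8 (K(I, B) = 8*1 = 8)
R = 13 (R = 8 - 1*(-5) = 8 + 5 = 13)
Q(h) = -32*h² (Q(h) = -8*((h - 1*0) + h)² = -8*((h + 0) + h)² = -8*(h + h)² = -8*4*h² = -32*h²)
r = -10400 (r = -32*5²*13 = -32*25*13 = -800*13 = -10400)
r*299 = -10400*299 = -3109600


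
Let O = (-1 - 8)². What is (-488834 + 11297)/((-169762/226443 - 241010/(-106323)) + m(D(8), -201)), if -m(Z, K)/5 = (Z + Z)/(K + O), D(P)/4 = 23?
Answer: -547487053841133/10528992793 ≈ -51998.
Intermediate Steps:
D(P) = 92 (D(P) = 4*23 = 92)
O = 81 (O = (-9)² = 81)
m(Z, K) = -10*Z/(81 + K) (m(Z, K) = -5*(Z + Z)/(K + 81) = -5*2*Z/(81 + K) = -10*Z/(81 + K))
(-488834 + 11297)/((-169762/226443 - 241010/(-106323)) + m(D(8), -201)) = (-488834 + 11297)/((-169762/226443 - 241010/(-106323)) - 10*92/(81 - 201)) = -477537/((-169762*1/226443 - 241010*(-1/106323)) - 10*92/(-120)) = -477537/((-169762/226443 + 34430/15189) - 10*92*(-1/120)) = -477537/(579768608/382160303 + 23/3) = -477537/10528992793/1146480909 = -477537*1146480909/10528992793 = -547487053841133/10528992793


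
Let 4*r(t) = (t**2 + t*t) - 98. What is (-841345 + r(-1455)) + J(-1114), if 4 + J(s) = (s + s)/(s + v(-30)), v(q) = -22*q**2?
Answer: 2270623637/10457 ≈ 2.1714e+5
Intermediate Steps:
J(s) = -4 + 2*s/(-19800 + s) (J(s) = -4 + (s + s)/(s - 22*(-30)**2) = -4 + (2*s)/(s - 22*900) = -4 + (2*s)/(s - 19800) = -4 + (2*s)/(-19800 + s) = -4 + 2*s/(-19800 + s))
r(t) = -49/2 + t**2/2 (r(t) = ((t**2 + t*t) - 98)/4 = ((t**2 + t**2) - 98)/4 = (2*t**2 - 98)/4 = (-98 + 2*t**2)/4 = -49/2 + t**2/2)
(-841345 + r(-1455)) + J(-1114) = (-841345 + (-49/2 + (1/2)*(-1455)**2)) + 2*(39600 - 1*(-1114))/(-19800 - 1114) = (-841345 + (-49/2 + (1/2)*2117025)) + 2*(39600 + 1114)/(-20914) = (-841345 + (-49/2 + 2117025/2)) + 2*(-1/20914)*40714 = (-841345 + 1058488) - 40714/10457 = 217143 - 40714/10457 = 2270623637/10457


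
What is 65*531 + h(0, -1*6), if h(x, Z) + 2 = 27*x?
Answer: 34513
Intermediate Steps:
h(x, Z) = -2 + 27*x
65*531 + h(0, -1*6) = 65*531 + (-2 + 27*0) = 34515 + (-2 + 0) = 34515 - 2 = 34513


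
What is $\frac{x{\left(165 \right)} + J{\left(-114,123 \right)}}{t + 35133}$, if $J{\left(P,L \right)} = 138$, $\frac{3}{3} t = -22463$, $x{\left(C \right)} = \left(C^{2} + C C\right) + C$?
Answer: $\frac{54753}{12670} \approx 4.3215$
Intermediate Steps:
$x{\left(C \right)} = C + 2 C^{2}$ ($x{\left(C \right)} = \left(C^{2} + C^{2}\right) + C = 2 C^{2} + C = C + 2 C^{2}$)
$t = -22463$
$\frac{x{\left(165 \right)} + J{\left(-114,123 \right)}}{t + 35133} = \frac{165 \left(1 + 2 \cdot 165\right) + 138}{-22463 + 35133} = \frac{165 \left(1 + 330\right) + 138}{12670} = \left(165 \cdot 331 + 138\right) \frac{1}{12670} = \left(54615 + 138\right) \frac{1}{12670} = 54753 \cdot \frac{1}{12670} = \frac{54753}{12670}$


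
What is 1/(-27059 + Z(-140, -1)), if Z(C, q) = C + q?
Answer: -1/27200 ≈ -3.6765e-5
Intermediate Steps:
1/(-27059 + Z(-140, -1)) = 1/(-27059 + (-140 - 1)) = 1/(-27059 - 141) = 1/(-27200) = -1/27200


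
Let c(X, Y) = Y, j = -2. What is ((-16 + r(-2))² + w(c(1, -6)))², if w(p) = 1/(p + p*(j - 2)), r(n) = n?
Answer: 34023889/324 ≈ 1.0501e+5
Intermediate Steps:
w(p) = -1/(3*p) (w(p) = 1/(p + p*(-2 - 2)) = 1/(p + p*(-4)) = 1/(p - 4*p) = 1/(-3*p) = -1/(3*p))
((-16 + r(-2))² + w(c(1, -6)))² = ((-16 - 2)² - ⅓/(-6))² = ((-18)² - ⅓*(-⅙))² = (324 + 1/18)² = (5833/18)² = 34023889/324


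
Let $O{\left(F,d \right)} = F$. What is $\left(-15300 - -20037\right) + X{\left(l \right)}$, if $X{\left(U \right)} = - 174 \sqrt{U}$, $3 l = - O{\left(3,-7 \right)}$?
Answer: $4737 - 174 i \approx 4737.0 - 174.0 i$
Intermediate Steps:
$l = -1$ ($l = \frac{\left(-1\right) 3}{3} = \frac{1}{3} \left(-3\right) = -1$)
$\left(-15300 - -20037\right) + X{\left(l \right)} = \left(-15300 - -20037\right) - 174 \sqrt{-1} = \left(-15300 + 20037\right) - 174 i = 4737 - 174 i$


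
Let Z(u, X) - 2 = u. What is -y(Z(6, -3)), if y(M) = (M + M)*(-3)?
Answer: 48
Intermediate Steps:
Z(u, X) = 2 + u
y(M) = -6*M (y(M) = (2*M)*(-3) = -6*M)
-y(Z(6, -3)) = -(-6)*(2 + 6) = -(-6)*8 = -1*(-48) = 48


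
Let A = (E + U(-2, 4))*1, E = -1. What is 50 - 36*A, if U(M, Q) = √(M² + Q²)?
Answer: 86 - 72*√5 ≈ -74.997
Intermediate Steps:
A = -1 + 2*√5 (A = (-1 + √((-2)² + 4²))*1 = (-1 + √(4 + 16))*1 = (-1 + √20)*1 = (-1 + 2*√5)*1 = -1 + 2*√5 ≈ 3.4721)
50 - 36*A = 50 - 36*(-1 + 2*√5) = 50 + (36 - 72*√5) = 86 - 72*√5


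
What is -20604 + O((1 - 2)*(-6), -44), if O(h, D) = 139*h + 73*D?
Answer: -22982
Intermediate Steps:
O(h, D) = 73*D + 139*h
-20604 + O((1 - 2)*(-6), -44) = -20604 + (73*(-44) + 139*((1 - 2)*(-6))) = -20604 + (-3212 + 139*(-1*(-6))) = -20604 + (-3212 + 139*6) = -20604 + (-3212 + 834) = -20604 - 2378 = -22982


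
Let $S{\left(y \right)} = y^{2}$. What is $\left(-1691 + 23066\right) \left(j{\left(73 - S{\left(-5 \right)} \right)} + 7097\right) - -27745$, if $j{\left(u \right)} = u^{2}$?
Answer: $200974120$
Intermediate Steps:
$\left(-1691 + 23066\right) \left(j{\left(73 - S{\left(-5 \right)} \right)} + 7097\right) - -27745 = \left(-1691 + 23066\right) \left(\left(73 - \left(-5\right)^{2}\right)^{2} + 7097\right) - -27745 = 21375 \left(\left(73 - 25\right)^{2} + 7097\right) + 27745 = 21375 \left(48^{2} + 7097\right) + 27745 = 21375 \left(2304 + 7097\right) + 27745 = 21375 \cdot 9401 + 27745 = 200946375 + 27745 = 200974120$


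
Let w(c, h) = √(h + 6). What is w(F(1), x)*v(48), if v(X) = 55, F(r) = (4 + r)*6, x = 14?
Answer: 110*√5 ≈ 245.97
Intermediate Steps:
F(r) = 24 + 6*r
w(c, h) = √(6 + h)
w(F(1), x)*v(48) = √(6 + 14)*55 = √20*55 = (2*√5)*55 = 110*√5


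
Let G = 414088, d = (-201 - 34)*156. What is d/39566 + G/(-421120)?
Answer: -1988879063/1041377120 ≈ -1.9099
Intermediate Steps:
d = -36660 (d = -235*156 = -36660)
d/39566 + G/(-421120) = -36660/39566 + 414088/(-421120) = -36660*1/39566 + 414088*(-1/421120) = -18330/19783 - 51761/52640 = -1988879063/1041377120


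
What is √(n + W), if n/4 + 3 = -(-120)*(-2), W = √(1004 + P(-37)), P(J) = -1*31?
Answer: √(-972 + √973) ≈ 30.673*I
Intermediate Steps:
P(J) = -31
W = √973 (W = √(1004 - 31) = √973 ≈ 31.193)
n = -972 (n = -12 + 4*(-(-120)*(-2)) = -12 + 4*(-8*30) = -12 + 4*(-240) = -12 - 960 = -972)
√(n + W) = √(-972 + √973)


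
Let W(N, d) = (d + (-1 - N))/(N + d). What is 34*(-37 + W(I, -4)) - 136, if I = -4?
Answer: -5559/4 ≈ -1389.8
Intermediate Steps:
W(N, d) = (-1 + d - N)/(N + d)
34*(-37 + W(I, -4)) - 136 = 34*(-37 + (-1 - 4 - 1*(-4))/(-4 - 4)) - 136 = 34*(-37 + (-1 - 4 + 4)/(-8)) - 136 = 34*(-37 - ⅛*(-1)) - 136 = 34*(-37 + ⅛) - 136 = 34*(-295/8) - 136 = -5015/4 - 136 = -5559/4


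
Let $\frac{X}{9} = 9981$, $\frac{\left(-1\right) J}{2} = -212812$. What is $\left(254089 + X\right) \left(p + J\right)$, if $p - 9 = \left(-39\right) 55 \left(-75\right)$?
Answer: $201710658344$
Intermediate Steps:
$J = 425624$ ($J = \left(-2\right) \left(-212812\right) = 425624$)
$X = 89829$ ($X = 9 \cdot 9981 = 89829$)
$p = 160884$ ($p = 9 + \left(-39\right) 55 \left(-75\right) = 9 - -160875 = 9 + 160875 = 160884$)
$\left(254089 + X\right) \left(p + J\right) = \left(254089 + 89829\right) \left(160884 + 425624\right) = 343918 \cdot 586508 = 201710658344$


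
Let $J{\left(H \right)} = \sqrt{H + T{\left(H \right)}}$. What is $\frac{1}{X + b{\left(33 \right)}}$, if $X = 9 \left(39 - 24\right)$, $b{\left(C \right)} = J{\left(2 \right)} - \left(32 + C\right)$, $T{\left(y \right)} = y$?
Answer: $\frac{1}{72} \approx 0.013889$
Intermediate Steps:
$J{\left(H \right)} = \sqrt{2} \sqrt{H}$ ($J{\left(H \right)} = \sqrt{H + H} = \sqrt{2 H} = \sqrt{2} \sqrt{H}$)
$b{\left(C \right)} = -30 - C$ ($b{\left(C \right)} = \sqrt{2} \sqrt{2} - \left(32 + C\right) = 2 - \left(32 + C\right) = -30 - C$)
$X = 135$ ($X = 9 \cdot 15 = 135$)
$\frac{1}{X + b{\left(33 \right)}} = \frac{1}{135 - 63} = \frac{1}{72}$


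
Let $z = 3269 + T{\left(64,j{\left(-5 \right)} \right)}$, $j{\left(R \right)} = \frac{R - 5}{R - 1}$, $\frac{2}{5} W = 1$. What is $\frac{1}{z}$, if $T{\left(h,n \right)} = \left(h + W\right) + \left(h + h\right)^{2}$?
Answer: $\frac{2}{39439} \approx 5.0711 \cdot 10^{-5}$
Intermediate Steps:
$W = \frac{5}{2}$ ($W = \frac{5}{2} \cdot 1 = \frac{5}{2} \approx 2.5$)
$j{\left(R \right)} = \frac{-5 + R}{-1 + R}$
$T{\left(h,n \right)} = \frac{5}{2} + h + 4 h^{2}$ ($T{\left(h,n \right)} = \left(h + \frac{5}{2}\right) + \left(h + h\right)^{2} = \left(\frac{5}{2} + h\right) + \left(2 h\right)^{2} = \left(\frac{5}{2} + h\right) + 4 h^{2} = \frac{5}{2} + h + 4 h^{2}$)
$z = \frac{39439}{2}$ ($z = 3269 + \left(\frac{5}{2} + 64 + 4 \cdot 64^{2}\right) = 3269 + \left(\frac{5}{2} + 64 + 4 \cdot 4096\right) = 3269 + \left(\frac{5}{2} + 64 + 16384\right) = 3269 + \frac{32901}{2} = \frac{39439}{2} \approx 19720.0$)
$\frac{1}{z} = \frac{1}{\frac{39439}{2}} = \frac{2}{39439}$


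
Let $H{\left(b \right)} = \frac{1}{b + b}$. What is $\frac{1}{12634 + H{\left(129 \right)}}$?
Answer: $\frac{258}{3259573} \approx 7.9151 \cdot 10^{-5}$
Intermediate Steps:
$H{\left(b \right)} = \frac{1}{2 b}$
$\frac{1}{12634 + H{\left(129 \right)}} = \frac{1}{12634 + \frac{1}{2 \cdot 129}} = \frac{1}{12634 + \frac{1}{2} \cdot \frac{1}{129}} = \frac{1}{12634 + \frac{1}{258}} = \frac{1}{\frac{3259573}{258}} = \frac{258}{3259573}$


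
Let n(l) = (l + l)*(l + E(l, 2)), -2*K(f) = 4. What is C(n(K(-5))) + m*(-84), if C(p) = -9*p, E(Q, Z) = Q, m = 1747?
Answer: -146892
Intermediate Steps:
K(f) = -2 (K(f) = -½*4 = -2)
n(l) = 4*l² (n(l) = (l + l)*(l + l) = (2*l)*(2*l) = 4*l²)
C(n(K(-5))) + m*(-84) = -36*(-2)² + 1747*(-84) = -36*4 - 146748 = -9*16 - 146748 = -144 - 146748 = -146892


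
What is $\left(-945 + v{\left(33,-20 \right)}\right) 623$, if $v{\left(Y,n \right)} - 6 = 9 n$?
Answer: $-697137$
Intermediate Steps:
$v{\left(Y,n \right)} = 6 + 9 n$
$\left(-945 + v{\left(33,-20 \right)}\right) 623 = \left(-945 + \left(6 + 9 \left(-20\right)\right)\right) 623 = \left(-945 + \left(6 - 180\right)\right) 623 = \left(-945 - 174\right) 623 = \left(-1119\right) 623 = -697137$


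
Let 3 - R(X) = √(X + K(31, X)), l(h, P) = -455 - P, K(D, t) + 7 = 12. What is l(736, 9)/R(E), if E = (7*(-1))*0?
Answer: -348 - 116*√5 ≈ -607.38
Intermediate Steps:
K(D, t) = 5 (K(D, t) = -7 + 12 = 5)
E = 0 (E = -7*0 = 0)
R(X) = 3 - √(5 + X) (R(X) = 3 - √(X + 5) = 3 - √(5 + X))
l(736, 9)/R(E) = (-455 - 1*9)/(3 - √(5 + 0)) = (-455 - 9)/(3 - √5) = -464/(3 - √5)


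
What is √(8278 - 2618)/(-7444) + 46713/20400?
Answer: 15571/6800 - √1415/3722 ≈ 2.2797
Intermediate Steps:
√(8278 - 2618)/(-7444) + 46713/20400 = √5660*(-1/7444) + 46713*(1/20400) = (2*√1415)*(-1/7444) + 15571/6800 = -√1415/3722 + 15571/6800 = 15571/6800 - √1415/3722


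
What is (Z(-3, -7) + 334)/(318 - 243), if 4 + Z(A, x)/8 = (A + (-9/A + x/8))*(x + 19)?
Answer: 218/75 ≈ 2.9067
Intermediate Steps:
Z(A, x) = -32 + 8*(19 + x)*(A - 9/A + x/8) (Z(A, x) = -32 + 8*((A + (-9/A + x/8))*(x + 19)) = -32 + 8*((A + (-9/A + x*(1/8)))*(19 + x)) = -32 + 8*((A + (-9/A + x/8))*(19 + x)) = -32 + 8*((A - 9/A + x/8)*(19 + x)) = -32 + 8*((19 + x)*(A - 9/A + x/8)) = -32 + 8*(19 + x)*(A - 9/A + x/8))
(Z(-3, -7) + 334)/(318 - 243) = ((-1368 - 72*(-7) - 3*(-32 + (-7)**2 + 19*(-7) + 152*(-3) + 8*(-3)*(-7)))/(-3) + 334)/(318 - 243) = (-(-1368 + 504 - 3*(-32 + 49 - 133 - 456 + 168))/3 + 334)/75 = (-(-1368 + 504 - 3*(-404))/3 + 334)*(1/75) = (-(-1368 + 504 + 1212)/3 + 334)*(1/75) = (-1/3*348 + 334)*(1/75) = (-116 + 334)*(1/75) = 218*(1/75) = 218/75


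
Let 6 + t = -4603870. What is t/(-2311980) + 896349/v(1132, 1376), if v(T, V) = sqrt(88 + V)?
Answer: 1150969/577995 + 298783*sqrt(366)/244 ≈ 23428.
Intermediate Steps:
t = -4603876 (t = -6 - 4603870 = -4603876)
t/(-2311980) + 896349/v(1132, 1376) = -4603876/(-2311980) + 896349/(sqrt(88 + 1376)) = -4603876*(-1/2311980) + 896349/(sqrt(1464)) = 1150969/577995 + 896349/((2*sqrt(366))) = 1150969/577995 + 896349*(sqrt(366)/732) = 1150969/577995 + 298783*sqrt(366)/244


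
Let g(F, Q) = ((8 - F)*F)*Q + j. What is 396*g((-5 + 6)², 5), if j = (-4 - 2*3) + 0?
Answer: 9900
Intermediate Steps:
j = -10 (j = (-4 - 6) + 0 = -10 + 0 = -10)
g(F, Q) = -10 + F*Q*(8 - F) (g(F, Q) = ((8 - F)*F)*Q - 10 = (F*(8 - F))*Q - 10 = F*Q*(8 - F) - 10 = -10 + F*Q*(8 - F))
396*g((-5 + 6)², 5) = 396*(-10 - 1*5*((-5 + 6)²)² + 8*(-5 + 6)²*5) = 396*(-10 - 1*5*(1²)² + 8*1²*5) = 396*(-10 - 1*5*1² + 8*1*5) = 396*(-10 - 1*5*1 + 40) = 396*(-10 - 5 + 40) = 396*25 = 9900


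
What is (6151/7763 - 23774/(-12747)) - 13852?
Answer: -195780165059/14136423 ≈ -13849.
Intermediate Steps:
(6151/7763 - 23774/(-12747)) - 13852 = (6151*(1/7763) - 23774*(-1/12747)) - 13852 = (6151/7763 + 23774/12747) - 13852 = 37566337/14136423 - 13852 = -195780165059/14136423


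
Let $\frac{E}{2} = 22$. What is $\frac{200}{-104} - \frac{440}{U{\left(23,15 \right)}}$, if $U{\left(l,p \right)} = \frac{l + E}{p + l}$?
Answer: $- \frac{219035}{871} \approx -251.48$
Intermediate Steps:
$E = 44$ ($E = 2 \cdot 22 = 44$)
$U{\left(l,p \right)} = \frac{44 + l}{l + p}$ ($U{\left(l,p \right)} = \frac{l + 44}{p + l} = \frac{44 + l}{l + p}$)
$\frac{200}{-104} - \frac{440}{U{\left(23,15 \right)}} = \frac{200}{-104} - \frac{440}{\frac{1}{23 + 15} \left(44 + 23\right)} = 200 \left(- \frac{1}{104}\right) - \frac{440}{\frac{1}{38} \cdot 67} = - \frac{25}{13} - \frac{440}{\frac{1}{38} \cdot 67} = - \frac{25}{13} - \frac{440}{\frac{67}{38}} = - \frac{25}{13} - \frac{16720}{67} = - \frac{219035}{871}$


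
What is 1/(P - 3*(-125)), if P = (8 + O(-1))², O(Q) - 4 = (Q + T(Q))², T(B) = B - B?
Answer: 1/544 ≈ 0.0018382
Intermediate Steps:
T(B) = 0
O(Q) = 4 + Q² (O(Q) = 4 + (Q + 0)² = 4 + Q²)
P = 169 (P = (8 + (4 + (-1)²))² = (8 + (4 + 1))² = (8 + 5)² = 13² = 169)
1/(P - 3*(-125)) = 1/(169 - 3*(-125)) = 1/(169 + 375) = 1/544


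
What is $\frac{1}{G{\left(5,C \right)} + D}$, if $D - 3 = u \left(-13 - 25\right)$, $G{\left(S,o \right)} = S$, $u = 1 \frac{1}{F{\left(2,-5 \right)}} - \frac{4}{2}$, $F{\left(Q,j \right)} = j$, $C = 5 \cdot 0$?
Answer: $\frac{5}{458} \approx 0.010917$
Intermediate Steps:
$C = 0$
$u = - \frac{11}{5}$ ($u = 1 \frac{1}{-5} - \frac{4}{2} = 1 \left(- \frac{1}{5}\right) - 2 = - \frac{1}{5} - 2 = - \frac{11}{5} \approx -2.2$)
$D = \frac{433}{5}$ ($D = 3 - \frac{11 \left(-13 - 25\right)}{5} = 3 - - \frac{418}{5} = 3 + \frac{418}{5} = \frac{433}{5} \approx 86.6$)
$\frac{1}{G{\left(5,C \right)} + D} = \frac{1}{5 + \frac{433}{5}} = \frac{1}{\frac{458}{5}} = \frac{5}{458}$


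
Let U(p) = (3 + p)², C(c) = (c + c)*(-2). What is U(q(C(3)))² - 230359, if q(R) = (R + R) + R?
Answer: 955562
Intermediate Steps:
C(c) = -4*c (C(c) = (2*c)*(-2) = -4*c)
q(R) = 3*R (q(R) = 2*R + R = 3*R)
U(q(C(3)))² - 230359 = ((3 + 3*(-4*3))²)² - 230359 = ((3 + 3*(-12))²)² - 230359 = ((3 - 36)²)² - 230359 = ((-33)²)² - 230359 = 1089² - 230359 = 1185921 - 230359 = 955562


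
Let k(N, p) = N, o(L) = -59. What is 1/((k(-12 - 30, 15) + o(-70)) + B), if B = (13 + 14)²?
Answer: 1/628 ≈ 0.0015924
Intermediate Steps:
B = 729 (B = 27² = 729)
1/((k(-12 - 30, 15) + o(-70)) + B) = 1/(((-12 - 30) - 59) + 729) = 1/((-42 - 59) + 729) = 1/(-101 + 729) = 1/628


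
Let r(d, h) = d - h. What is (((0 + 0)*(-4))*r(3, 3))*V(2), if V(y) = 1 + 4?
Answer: 0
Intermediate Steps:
V(y) = 5
(((0 + 0)*(-4))*r(3, 3))*V(2) = (((0 + 0)*(-4))*(3 - 1*3))*5 = ((0*(-4))*(3 - 3))*5 = (0*0)*5 = 0*5 = 0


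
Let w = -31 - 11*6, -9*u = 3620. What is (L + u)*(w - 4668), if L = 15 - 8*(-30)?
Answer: 6313625/9 ≈ 7.0151e+5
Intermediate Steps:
u = -3620/9 (u = -⅑*3620 = -3620/9 ≈ -402.22)
L = 255 (L = 15 + 240 = 255)
w = -97 (w = -31 - 66 = -97)
(L + u)*(w - 4668) = (255 - 3620/9)*(-97 - 4668) = -1325/9*(-4765) = 6313625/9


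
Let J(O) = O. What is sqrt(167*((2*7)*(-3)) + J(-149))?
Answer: I*sqrt(7163) ≈ 84.635*I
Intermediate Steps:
sqrt(167*((2*7)*(-3)) + J(-149)) = sqrt(167*((2*7)*(-3)) - 149) = sqrt(167*(14*(-3)) - 149) = sqrt(167*(-42) - 149) = sqrt(-7014 - 149) = sqrt(-7163) = I*sqrt(7163)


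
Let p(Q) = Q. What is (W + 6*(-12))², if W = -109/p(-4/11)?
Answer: 829921/16 ≈ 51870.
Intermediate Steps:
W = 1199/4 (W = -109/((-4/11)) = -109/((-4*1/11)) = -109/(-4/11) = -109*(-11/4) = 1199/4 ≈ 299.75)
(W + 6*(-12))² = (1199/4 + 6*(-12))² = (1199/4 - 72)² = (911/4)² = 829921/16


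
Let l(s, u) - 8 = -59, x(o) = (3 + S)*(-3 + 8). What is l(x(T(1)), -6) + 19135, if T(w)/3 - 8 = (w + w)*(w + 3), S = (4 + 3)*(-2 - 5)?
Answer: 19084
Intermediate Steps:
S = -49 (S = 7*(-7) = -49)
T(w) = 24 + 6*w*(3 + w) (T(w) = 24 + 3*((w + w)*(w + 3)) = 24 + 3*((2*w)*(3 + w)) = 24 + 3*(2*w*(3 + w)) = 24 + 6*w*(3 + w))
x(o) = -230 (x(o) = (3 - 49)*(-3 + 8) = -46*5 = -230)
l(s, u) = -51 (l(s, u) = 8 - 59 = -51)
l(x(T(1)), -6) + 19135 = -51 + 19135 = 19084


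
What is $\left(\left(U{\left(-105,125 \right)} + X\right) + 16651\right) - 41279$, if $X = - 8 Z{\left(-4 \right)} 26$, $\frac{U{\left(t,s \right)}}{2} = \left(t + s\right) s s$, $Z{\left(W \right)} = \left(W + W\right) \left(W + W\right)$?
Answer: $587060$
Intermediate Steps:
$Z{\left(W \right)} = 4 W^{2}$ ($Z{\left(W \right)} = 2 W 2 W = 4 W^{2}$)
$U{\left(t,s \right)} = 2 s^{2} \left(s + t\right)$ ($U{\left(t,s \right)} = 2 \left(t + s\right) s s = 2 \left(s + t\right) s s = 2 s \left(s + t\right) s = 2 s^{2} \left(s + t\right)$)
$X = -13312$ ($X = - 8 \cdot 4 \left(-4\right)^{2} \cdot 26 = - 8 \cdot 4 \cdot 16 \cdot 26 = \left(-8\right) 64 \cdot 26 = \left(-512\right) 26 = -13312$)
$\left(\left(U{\left(-105,125 \right)} + X\right) + 16651\right) - 41279 = \left(\left(2 \cdot 125^{2} \left(125 - 105\right) - 13312\right) + 16651\right) - 41279 = \left(\left(2 \cdot 15625 \cdot 20 - 13312\right) + 16651\right) - 41279 = \left(\left(625000 - 13312\right) + 16651\right) - 41279 = \left(611688 + 16651\right) - 41279 = 628339 - 41279 = 587060$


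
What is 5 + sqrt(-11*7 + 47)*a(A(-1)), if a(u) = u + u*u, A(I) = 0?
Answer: 5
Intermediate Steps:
a(u) = u + u**2
5 + sqrt(-11*7 + 47)*a(A(-1)) = 5 + sqrt(-11*7 + 47)*(0*(1 + 0)) = 5 + sqrt(-77 + 47)*(0*1) = 5 + sqrt(-30)*0 = 5 + (I*sqrt(30))*0 = 5 + 0 = 5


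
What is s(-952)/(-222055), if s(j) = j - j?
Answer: 0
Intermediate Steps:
s(j) = 0
s(-952)/(-222055) = 0/(-222055) = 0*(-1/222055) = 0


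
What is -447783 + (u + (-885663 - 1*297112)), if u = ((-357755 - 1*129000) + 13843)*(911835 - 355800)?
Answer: -262957254478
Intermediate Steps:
u = -262955623920 (u = ((-357755 - 129000) + 13843)*556035 = (-486755 + 13843)*556035 = -472912*556035 = -262955623920)
-447783 + (u + (-885663 - 1*297112)) = -447783 + (-262955623920 + (-885663 - 1*297112)) = -447783 + (-262955623920 + (-885663 - 297112)) = -447783 + (-262955623920 - 1182775) = -447783 - 262956806695 = -262957254478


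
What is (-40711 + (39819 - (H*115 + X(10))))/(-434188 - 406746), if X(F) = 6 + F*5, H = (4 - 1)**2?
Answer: 1983/840934 ≈ 0.0023581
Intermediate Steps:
H = 9 (H = 3**2 = 9)
X(F) = 6 + 5*F
(-40711 + (39819 - (H*115 + X(10))))/(-434188 - 406746) = (-40711 + (39819 - (9*115 + (6 + 5*10))))/(-434188 - 406746) = (-40711 + (39819 - (1035 + (6 + 50))))/(-840934) = (-40711 + (39819 - (1035 + 56)))*(-1/840934) = (-40711 + (39819 - 1*1091))*(-1/840934) = (-40711 + (39819 - 1091))*(-1/840934) = (-40711 + 38728)*(-1/840934) = -1983*(-1/840934) = 1983/840934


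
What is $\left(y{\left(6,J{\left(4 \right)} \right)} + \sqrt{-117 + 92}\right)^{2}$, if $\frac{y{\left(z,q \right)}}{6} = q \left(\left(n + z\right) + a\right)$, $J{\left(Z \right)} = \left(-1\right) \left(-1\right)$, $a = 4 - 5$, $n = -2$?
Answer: $299 + 180 i \approx 299.0 + 180.0 i$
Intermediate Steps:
$a = -1$
$J{\left(Z \right)} = 1$
$y{\left(z,q \right)} = 6 q \left(-3 + z\right)$ ($y{\left(z,q \right)} = 6 q \left(\left(-2 + z\right) - 1\right) = 6 q \left(-3 + z\right)$)
$\left(y{\left(6,J{\left(4 \right)} \right)} + \sqrt{-117 + 92}\right)^{2} = \left(6 \cdot 1 \left(-3 + 6\right) + \sqrt{-117 + 92}\right)^{2} = \left(6 \cdot 1 \cdot 3 + \sqrt{-25}\right)^{2} = \left(18 + 5 i\right)^{2}$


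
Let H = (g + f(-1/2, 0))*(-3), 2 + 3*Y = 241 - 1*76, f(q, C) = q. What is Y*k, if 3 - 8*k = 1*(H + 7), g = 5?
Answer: 3097/48 ≈ 64.521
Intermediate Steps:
Y = 163/3 (Y = -⅔ + (241 - 1*76)/3 = -⅔ + (241 - 76)/3 = -⅔ + (⅓)*165 = -⅔ + 55 = 163/3 ≈ 54.333)
H = -27/2 (H = (5 - 1/2)*(-3) = (5 - 1*½)*(-3) = (5 - ½)*(-3) = (9/2)*(-3) = -27/2 ≈ -13.500)
k = 19/16 (k = 3/8 - (-27/2 + 7)/8 = 3/8 - (-13)/(8*2) = 3/8 - ⅛*(-13/2) = 3/8 + 13/16 = 19/16 ≈ 1.1875)
Y*k = (163/3)*(19/16) = 3097/48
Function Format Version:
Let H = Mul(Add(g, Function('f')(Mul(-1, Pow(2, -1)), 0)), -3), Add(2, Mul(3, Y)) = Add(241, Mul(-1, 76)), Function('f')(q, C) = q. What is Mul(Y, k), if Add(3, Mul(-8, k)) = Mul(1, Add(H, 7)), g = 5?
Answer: Rational(3097, 48) ≈ 64.521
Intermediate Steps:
Y = Rational(163, 3) (Y = Add(Rational(-2, 3), Mul(Rational(1, 3), Add(241, Mul(-1, 76)))) = Add(Rational(-2, 3), Mul(Rational(1, 3), Add(241, -76))) = Add(Rational(-2, 3), Mul(Rational(1, 3), 165)) = Add(Rational(-2, 3), 55) = Rational(163, 3) ≈ 54.333)
H = Rational(-27, 2) (H = Mul(Add(5, Mul(-1, Pow(2, -1))), -3) = Mul(Add(5, Mul(-1, Rational(1, 2))), -3) = Mul(Add(5, Rational(-1, 2)), -3) = Mul(Rational(9, 2), -3) = Rational(-27, 2) ≈ -13.500)
k = Rational(19, 16) (k = Add(Rational(3, 8), Mul(Rational(-1, 8), Mul(1, Add(Rational(-27, 2), 7)))) = Add(Rational(3, 8), Mul(Rational(-1, 8), Mul(1, Rational(-13, 2)))) = Add(Rational(3, 8), Mul(Rational(-1, 8), Rational(-13, 2))) = Add(Rational(3, 8), Rational(13, 16)) = Rational(19, 16) ≈ 1.1875)
Mul(Y, k) = Mul(Rational(163, 3), Rational(19, 16)) = Rational(3097, 48)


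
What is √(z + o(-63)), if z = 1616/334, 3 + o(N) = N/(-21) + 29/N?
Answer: √53845309/3507 ≈ 2.0924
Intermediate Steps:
o(N) = -3 + 29/N - N/21 (o(N) = -3 + (N/(-21) + 29/N) = -3 + (N*(-1/21) + 29/N) = -3 + (-N/21 + 29/N) = -3 + (29/N - N/21) = -3 + 29/N - N/21)
z = 808/167 (z = 1616*(1/334) = 808/167 ≈ 4.8383)
√(z + o(-63)) = √(808/167 + (-3 + 29/(-63) - 1/21*(-63))) = √(808/167 + (-3 + 29*(-1/63) + 3)) = √(808/167 + (-3 - 29/63 + 3)) = √(808/167 - 29/63) = √(46061/10521) = √53845309/3507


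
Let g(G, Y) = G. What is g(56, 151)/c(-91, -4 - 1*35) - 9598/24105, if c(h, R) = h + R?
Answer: -259762/313365 ≈ -0.82894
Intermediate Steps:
c(h, R) = R + h
g(56, 151)/c(-91, -4 - 1*35) - 9598/24105 = 56/((-4 - 1*35) - 91) - 9598/24105 = 56/((-4 - 35) - 91) - 9598*1/24105 = 56/(-39 - 91) - 9598/24105 = 56/(-130) - 9598/24105 = 56*(-1/130) - 9598/24105 = -28/65 - 9598/24105 = -259762/313365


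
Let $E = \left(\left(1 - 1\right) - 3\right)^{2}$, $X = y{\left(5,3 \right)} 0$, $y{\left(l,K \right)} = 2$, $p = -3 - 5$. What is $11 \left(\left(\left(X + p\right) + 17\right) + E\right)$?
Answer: $198$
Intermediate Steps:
$p = -8$
$X = 0$ ($X = 2 \cdot 0 = 0$)
$E = 9$ ($E = \left(0 - 3\right)^{2} = \left(-3\right)^{2} = 9$)
$11 \left(\left(\left(X + p\right) + 17\right) + E\right) = 11 \left(\left(\left(0 - 8\right) + 17\right) + 9\right) = 11 \left(\left(-8 + 17\right) + 9\right) = 11 \left(9 + 9\right) = 11 \cdot 18 = 198$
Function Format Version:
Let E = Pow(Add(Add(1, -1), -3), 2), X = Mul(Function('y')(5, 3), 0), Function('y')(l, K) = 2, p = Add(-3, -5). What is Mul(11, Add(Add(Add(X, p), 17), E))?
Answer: 198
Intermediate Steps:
p = -8
X = 0 (X = Mul(2, 0) = 0)
E = 9 (E = Pow(Add(0, -3), 2) = Pow(-3, 2) = 9)
Mul(11, Add(Add(Add(X, p), 17), E)) = Mul(11, Add(Add(Add(0, -8), 17), 9)) = Mul(11, Add(Add(-8, 17), 9)) = Mul(11, Add(9, 9)) = Mul(11, 18) = 198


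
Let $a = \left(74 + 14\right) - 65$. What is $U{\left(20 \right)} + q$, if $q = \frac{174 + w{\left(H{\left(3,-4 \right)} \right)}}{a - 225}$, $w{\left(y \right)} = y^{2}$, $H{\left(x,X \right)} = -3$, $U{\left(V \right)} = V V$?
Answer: $\frac{80617}{202} \approx 399.09$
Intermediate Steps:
$U{\left(V \right)} = V^{2}$
$a = 23$ ($a = 88 - 65 = 23$)
$q = - \frac{183}{202}$ ($q = \frac{174 + \left(-3\right)^{2}}{23 - 225} = \frac{174 + 9}{-202} = 183 \left(- \frac{1}{202}\right) = - \frac{183}{202} \approx -0.90594$)
$U{\left(20 \right)} + q = 20^{2} - \frac{183}{202} = 400 - \frac{183}{202} = \frac{80617}{202}$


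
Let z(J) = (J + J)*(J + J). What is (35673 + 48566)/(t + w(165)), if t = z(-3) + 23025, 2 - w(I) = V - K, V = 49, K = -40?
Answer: 84239/22974 ≈ 3.6667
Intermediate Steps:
z(J) = 4*J**2 (z(J) = (2*J)*(2*J) = 4*J**2)
w(I) = -87 (w(I) = 2 - (49 - 1*(-40)) = 2 - (49 + 40) = 2 - 1*89 = 2 - 89 = -87)
t = 23061 (t = 4*(-3)**2 + 23025 = 4*9 + 23025 = 36 + 23025 = 23061)
(35673 + 48566)/(t + w(165)) = (35673 + 48566)/(23061 - 87) = 84239/22974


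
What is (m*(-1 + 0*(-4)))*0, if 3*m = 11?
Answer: 0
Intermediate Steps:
m = 11/3 (m = (⅓)*11 = 11/3 ≈ 3.6667)
(m*(-1 + 0*(-4)))*0 = (11*(-1 + 0*(-4))/3)*0 = (11*(-1 + 0)/3)*0 = ((11/3)*(-1))*0 = -11/3*0 = 0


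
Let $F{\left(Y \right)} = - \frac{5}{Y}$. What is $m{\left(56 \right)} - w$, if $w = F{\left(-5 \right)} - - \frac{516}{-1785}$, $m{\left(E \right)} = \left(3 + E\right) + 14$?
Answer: $\frac{43012}{595} \approx 72.289$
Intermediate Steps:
$m{\left(E \right)} = 17 + E$
$w = \frac{423}{595}$ ($w = - \frac{5}{-5} - - \frac{516}{-1785} = \left(-5\right) \left(- \frac{1}{5}\right) - \left(-516\right) \left(- \frac{1}{1785}\right) = 1 - \frac{172}{595} = \frac{423}{595} \approx 0.71092$)
$m{\left(56 \right)} - w = \left(17 + 56\right) - \frac{423}{595} = 73 - \frac{423}{595} = \frac{43012}{595}$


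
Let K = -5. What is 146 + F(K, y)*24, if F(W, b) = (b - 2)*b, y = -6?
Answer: 1298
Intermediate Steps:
F(W, b) = b*(-2 + b) (F(W, b) = (-2 + b)*b = b*(-2 + b))
146 + F(K, y)*24 = 146 - 6*(-2 - 6)*24 = 146 - 6*(-8)*24 = 146 + 48*24 = 146 + 1152 = 1298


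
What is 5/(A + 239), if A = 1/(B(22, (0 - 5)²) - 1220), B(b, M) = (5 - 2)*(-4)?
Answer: 6160/294447 ≈ 0.020921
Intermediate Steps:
B(b, M) = -12 (B(b, M) = 3*(-4) = -12)
A = -1/1232 (A = 1/(-12 - 1220) = 1/(-1232) = -1/1232 ≈ -0.00081169)
5/(A + 239) = 5/(-1/1232 + 239) = 5/(294447/1232) = 5*(1232/294447) = 6160/294447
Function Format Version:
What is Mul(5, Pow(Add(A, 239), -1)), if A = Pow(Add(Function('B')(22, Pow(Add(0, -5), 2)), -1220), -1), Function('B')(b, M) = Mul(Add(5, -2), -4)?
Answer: Rational(6160, 294447) ≈ 0.020921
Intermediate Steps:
Function('B')(b, M) = -12 (Function('B')(b, M) = Mul(3, -4) = -12)
A = Rational(-1, 1232) (A = Pow(Add(-12, -1220), -1) = Pow(-1232, -1) = Rational(-1, 1232) ≈ -0.00081169)
Mul(5, Pow(Add(A, 239), -1)) = Mul(5, Pow(Add(Rational(-1, 1232), 239), -1)) = Mul(5, Pow(Rational(294447, 1232), -1)) = Mul(5, Rational(1232, 294447)) = Rational(6160, 294447)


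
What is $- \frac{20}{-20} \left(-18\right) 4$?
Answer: $-72$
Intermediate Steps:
$- \frac{20}{-20} \left(-18\right) 4 = \left(-20\right) \left(- \frac{1}{20}\right) \left(-18\right) 4 = 1 \left(-18\right) 4 = \left(-18\right) 4 = -72$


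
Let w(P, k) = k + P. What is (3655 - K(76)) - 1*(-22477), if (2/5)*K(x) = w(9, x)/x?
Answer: 3971639/152 ≈ 26129.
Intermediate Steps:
w(P, k) = P + k
K(x) = 5*(9 + x)/(2*x) (K(x) = 5*((9 + x)/x)/2 = 5*(9 + x)/(2*x))
(3655 - K(76)) - 1*(-22477) = (3655 - 5*(9 + 76)/(2*76)) - 1*(-22477) = (3655 - 5*85/(2*76)) + 22477 = (3655 - 1*425/152) + 22477 = (3655 - 425/152) + 22477 = 555135/152 + 22477 = 3971639/152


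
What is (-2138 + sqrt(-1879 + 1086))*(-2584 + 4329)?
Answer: -3730810 + 1745*I*sqrt(793) ≈ -3.7308e+6 + 49140.0*I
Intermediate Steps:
(-2138 + sqrt(-1879 + 1086))*(-2584 + 4329) = (-2138 + sqrt(-793))*1745 = (-2138 + I*sqrt(793))*1745 = -3730810 + 1745*I*sqrt(793)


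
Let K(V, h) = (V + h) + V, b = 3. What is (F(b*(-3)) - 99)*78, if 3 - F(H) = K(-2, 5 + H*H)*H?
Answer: 50076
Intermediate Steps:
K(V, h) = h + 2*V
F(H) = 3 - H*(1 + H**2) (F(H) = 3 - ((5 + H*H) + 2*(-2))*H = 3 - ((5 + H**2) - 4)*H = 3 - (1 + H**2)*H = 3 - H*(1 + H**2))
(F(b*(-3)) - 99)*78 = ((3 - 3*(-3) - (3*(-3))**3) - 99)*78 = ((3 - 1*(-9) - 1*(-9)**3) - 99)*78 = ((3 + 9 - 1*(-729)) - 99)*78 = ((3 + 9 + 729) - 99)*78 = (741 - 99)*78 = 642*78 = 50076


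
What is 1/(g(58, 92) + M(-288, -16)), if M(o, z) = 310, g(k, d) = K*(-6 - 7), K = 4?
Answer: 1/258 ≈ 0.0038760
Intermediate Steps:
g(k, d) = -52 (g(k, d) = 4*(-6 - 7) = 4*(-13) = -52)
1/(g(58, 92) + M(-288, -16)) = 1/(-52 + 310) = 1/258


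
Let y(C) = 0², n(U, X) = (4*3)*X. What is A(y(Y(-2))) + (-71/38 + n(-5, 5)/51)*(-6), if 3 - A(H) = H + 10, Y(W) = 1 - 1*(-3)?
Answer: -920/323 ≈ -2.8483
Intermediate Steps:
n(U, X) = 12*X
Y(W) = 4 (Y(W) = 1 + 3 = 4)
y(C) = 0
A(H) = -7 - H (A(H) = 3 - (H + 10) = 3 - (10 + H) = 3 + (-10 - H) = -7 - H)
A(y(Y(-2))) + (-71/38 + n(-5, 5)/51)*(-6) = (-7 - 1*0) + (-71/38 + (12*5)/51)*(-6) = (-7 + 0) + (-71*1/38 + 60*(1/51))*(-6) = -7 + (-71/38 + 20/17)*(-6) = -7 - 447/646*(-6) = -7 + 1341/323 = -920/323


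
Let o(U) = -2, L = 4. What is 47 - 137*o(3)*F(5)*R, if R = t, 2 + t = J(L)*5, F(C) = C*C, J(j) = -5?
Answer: -184903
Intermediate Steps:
F(C) = C**2
t = -27 (t = -2 - 5*5 = -2 - 25 = -27)
R = -27
47 - 137*o(3)*F(5)*R = 47 - 137*(-2*5**2)*(-27) = 47 - 137*(-2*25)*(-27) = 47 - (-6850)*(-27) = 47 - 137*1350 = 47 - 184950 = -184903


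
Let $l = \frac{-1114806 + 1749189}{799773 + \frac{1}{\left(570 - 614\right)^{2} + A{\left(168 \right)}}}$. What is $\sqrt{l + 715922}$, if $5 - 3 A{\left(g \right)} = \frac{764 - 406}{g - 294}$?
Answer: $\frac{382 \sqrt{46809782204625937671890}}{97678409281} \approx 846.12$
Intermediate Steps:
$A{\left(g \right)} = \frac{5}{3} - \frac{358}{3 \left(-294 + g\right)}$ ($A{\left(g \right)} = \frac{5}{3} - \frac{\left(764 - 406\right) \frac{1}{g - 294}}{3} = \frac{5}{3} - \frac{358 \frac{1}{-294 + g}}{3} = \frac{5}{3} - \frac{358}{3 \left(-294 + g\right)}$)
$l = \frac{77478887478}{97678409281}$ ($l = \frac{-1114806 + 1749189}{799773 + \frac{1}{\left(570 - 614\right)^{2} + \frac{-1828 + 5 \cdot 168}{3 \left(-294 + 168\right)}}} = \frac{634383}{799773 + \frac{1}{\left(-44\right)^{2} + \frac{-1828 + 840}{3 \left(-126\right)}}} = \frac{634383}{799773 + \frac{1}{1936 + \frac{1}{3} \left(- \frac{1}{126}\right) \left(-988\right)}} = \frac{634383}{799773 + \frac{1}{1936 + \frac{494}{189}}} = \frac{634383}{799773 + \frac{1}{\frac{366398}{189}}} = \frac{634383}{799773 + \frac{189}{366398}} = \frac{634383}{\frac{293035227843}{366398}} = 634383 \cdot \frac{366398}{293035227843} = \frac{77478887478}{97678409281} \approx 0.7932$)
$\sqrt{l + 715922} = \sqrt{\frac{77478887478}{97678409281} + 715922} = \sqrt{\frac{69930199608159560}{97678409281}} = \frac{382 \sqrt{46809782204625937671890}}{97678409281}$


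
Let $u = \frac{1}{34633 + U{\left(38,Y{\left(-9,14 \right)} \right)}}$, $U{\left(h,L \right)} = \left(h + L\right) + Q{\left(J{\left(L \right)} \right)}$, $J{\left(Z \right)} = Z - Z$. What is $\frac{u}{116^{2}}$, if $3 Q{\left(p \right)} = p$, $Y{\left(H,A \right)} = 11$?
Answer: $\frac{1}{466680992} \approx 2.1428 \cdot 10^{-9}$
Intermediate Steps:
$J{\left(Z \right)} = 0$
$Q{\left(p \right)} = \frac{p}{3}$
$U{\left(h,L \right)} = L + h$ ($U{\left(h,L \right)} = \left(h + L\right) + \frac{1}{3} \cdot 0 = \left(L + h\right) + 0 = L + h$)
$u = \frac{1}{34682}$ ($u = \frac{1}{34633 + \left(11 + 38\right)} = \frac{1}{34633 + 49} = \frac{1}{34682} \approx 2.8833 \cdot 10^{-5}$)
$\frac{u}{116^{2}} = \frac{1}{34682 \cdot 116^{2}} = \frac{1}{34682 \cdot 13456} = \frac{1}{34682} \cdot \frac{1}{13456} = \frac{1}{466680992}$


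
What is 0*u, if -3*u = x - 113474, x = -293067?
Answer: 0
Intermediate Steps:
u = 406541/3 (u = -(-293067 - 113474)/3 = -⅓*(-406541) = 406541/3 ≈ 1.3551e+5)
0*u = 0*(406541/3) = 0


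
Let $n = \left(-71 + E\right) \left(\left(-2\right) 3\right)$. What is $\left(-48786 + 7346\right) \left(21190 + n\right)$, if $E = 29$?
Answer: $-888556480$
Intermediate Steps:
$n = 252$ ($n = \left(-71 + 29\right) \left(\left(-2\right) 3\right) = \left(-42\right) \left(-6\right) = 252$)
$\left(-48786 + 7346\right) \left(21190 + n\right) = \left(-48786 + 7346\right) \left(21190 + 252\right) = \left(-41440\right) 21442 = -888556480$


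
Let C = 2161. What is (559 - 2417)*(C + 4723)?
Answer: -12790472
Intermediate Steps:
(559 - 2417)*(C + 4723) = (559 - 2417)*(2161 + 4723) = -1858*6884 = -12790472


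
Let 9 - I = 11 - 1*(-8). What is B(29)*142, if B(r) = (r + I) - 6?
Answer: 1846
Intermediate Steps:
I = -10 (I = 9 - (11 - 1*(-8)) = 9 - (11 + 8) = 9 - 1*19 = 9 - 19 = -10)
B(r) = -16 + r (B(r) = (r - 10) - 6 = (-10 + r) - 6 = -16 + r)
B(29)*142 = (-16 + 29)*142 = 13*142 = 1846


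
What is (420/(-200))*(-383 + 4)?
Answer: 7959/10 ≈ 795.90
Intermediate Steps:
(420/(-200))*(-383 + 4) = (420*(-1/200))*(-379) = -21/10*(-379) = 7959/10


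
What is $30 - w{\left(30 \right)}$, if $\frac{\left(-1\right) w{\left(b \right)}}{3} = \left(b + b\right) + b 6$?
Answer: $750$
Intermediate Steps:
$w{\left(b \right)} = - 24 b$ ($w{\left(b \right)} = - 3 \left(\left(b + b\right) + b 6\right) = - 3 \left(2 b + 6 b\right) = - 3 \cdot 8 b = - 24 b$)
$30 - w{\left(30 \right)} = 30 - \left(-24\right) 30 = 30 - -720 = 30 + 720 = 750$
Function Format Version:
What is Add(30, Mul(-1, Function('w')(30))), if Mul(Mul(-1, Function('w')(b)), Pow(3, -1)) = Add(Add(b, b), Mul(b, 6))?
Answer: 750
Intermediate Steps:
Function('w')(b) = Mul(-24, b) (Function('w')(b) = Mul(-3, Add(Add(b, b), Mul(b, 6))) = Mul(-3, Add(Mul(2, b), Mul(6, b))) = Mul(-3, Mul(8, b)) = Mul(-24, b))
Add(30, Mul(-1, Function('w')(30))) = Add(30, Mul(-1, Mul(-24, 30))) = Add(30, Mul(-1, -720)) = Add(30, 720) = 750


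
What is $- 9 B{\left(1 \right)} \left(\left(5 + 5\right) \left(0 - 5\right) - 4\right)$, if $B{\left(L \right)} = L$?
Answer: $486$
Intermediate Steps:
$- 9 B{\left(1 \right)} \left(\left(5 + 5\right) \left(0 - 5\right) - 4\right) = \left(-9\right) 1 \left(\left(5 + 5\right) \left(0 - 5\right) - 4\right) = - 9 \left(10 \left(-5\right) - 4\right) = - 9 \left(-50 - 4\right) = \left(-9\right) \left(-54\right) = 486$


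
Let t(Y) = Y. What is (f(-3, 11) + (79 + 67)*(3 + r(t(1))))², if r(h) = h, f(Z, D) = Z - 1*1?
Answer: 336400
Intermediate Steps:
f(Z, D) = -1 + Z (f(Z, D) = Z - 1 = -1 + Z)
(f(-3, 11) + (79 + 67)*(3 + r(t(1))))² = ((-1 - 3) + (79 + 67)*(3 + 1))² = (-4 + 146*4)² = (-4 + 584)² = 580² = 336400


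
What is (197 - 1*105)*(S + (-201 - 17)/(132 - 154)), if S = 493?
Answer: 508944/11 ≈ 46268.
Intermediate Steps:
(197 - 1*105)*(S + (-201 - 17)/(132 - 154)) = (197 - 1*105)*(493 + (-201 - 17)/(132 - 154)) = (197 - 105)*(493 - 218/(-22)) = 92*(493 - 218*(-1/22)) = 92*(493 + 109/11) = 92*(5532/11) = 508944/11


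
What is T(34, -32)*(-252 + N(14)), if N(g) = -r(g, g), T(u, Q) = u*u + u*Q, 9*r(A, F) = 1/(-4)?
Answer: -154207/9 ≈ -17134.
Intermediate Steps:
r(A, F) = -1/36 (r(A, F) = (⅑)/(-4) = (⅑)*(-¼) = -1/36)
T(u, Q) = u² + Q*u
N(g) = 1/36 (N(g) = -1*(-1/36) = 1/36)
T(34, -32)*(-252 + N(14)) = (34*(-32 + 34))*(-252 + 1/36) = (34*2)*(-9071/36) = 68*(-9071/36) = -154207/9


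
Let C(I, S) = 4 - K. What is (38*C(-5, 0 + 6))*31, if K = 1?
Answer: 3534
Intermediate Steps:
C(I, S) = 3 (C(I, S) = 4 - 1*1 = 4 - 1 = 3)
(38*C(-5, 0 + 6))*31 = (38*3)*31 = 114*31 = 3534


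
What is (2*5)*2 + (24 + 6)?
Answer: 50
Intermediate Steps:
(2*5)*2 + (24 + 6) = 10*2 + 30 = 20 + 30 = 50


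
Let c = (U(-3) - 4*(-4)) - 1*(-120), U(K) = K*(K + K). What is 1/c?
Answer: 1/154 ≈ 0.0064935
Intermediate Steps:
U(K) = 2*K² (U(K) = K*(2*K) = 2*K²)
c = 154 (c = (2*(-3)² - 4*(-4)) - 1*(-120) = (2*9 + 16) + 120 = (18 + 16) + 120 = 34 + 120 = 154)
1/c = 1/154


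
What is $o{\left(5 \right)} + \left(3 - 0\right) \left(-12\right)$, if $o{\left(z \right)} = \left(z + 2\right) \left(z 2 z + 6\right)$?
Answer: $356$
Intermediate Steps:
$o{\left(z \right)} = \left(2 + z\right) \left(6 + 2 z^{2}\right)$ ($o{\left(z \right)} = \left(2 + z\right) \left(2 z z + 6\right) = \left(2 + z\right) \left(2 z^{2} + 6\right) = \left(2 + z\right) \left(6 + 2 z^{2}\right)$)
$o{\left(5 \right)} + \left(3 - 0\right) \left(-12\right) = \left(12 + 2 \cdot 5^{3} + 4 \cdot 5^{2} + 6 \cdot 5\right) + \left(3 - 0\right) \left(-12\right) = \left(12 + 2 \cdot 125 + 4 \cdot 25 + 30\right) + \left(3 + 0\right) \left(-12\right) = \left(12 + 250 + 100 + 30\right) + 3 \left(-12\right) = 392 - 36 = 356$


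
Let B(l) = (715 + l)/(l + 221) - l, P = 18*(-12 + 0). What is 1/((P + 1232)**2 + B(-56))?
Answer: 165/170332139 ≈ 9.6870e-7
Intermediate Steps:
P = -216 (P = 18*(-12) = -216)
B(l) = -l + (715 + l)/(221 + l) (B(l) = (715 + l)/(221 + l) - l = -l + (715 + l)/(221 + l))
1/((P + 1232)**2 + B(-56)) = 1/((-216 + 1232)**2 + (715 - 1*(-56)**2 - 220*(-56))/(221 - 56)) = 1/(1016**2 + (715 - 1*3136 + 12320)/165) = 1/(1032256 + (715 - 3136 + 12320)/165) = 1/(1032256 + (1/165)*9899) = 1/(1032256 + 9899/165) = 1/(170332139/165) = 165/170332139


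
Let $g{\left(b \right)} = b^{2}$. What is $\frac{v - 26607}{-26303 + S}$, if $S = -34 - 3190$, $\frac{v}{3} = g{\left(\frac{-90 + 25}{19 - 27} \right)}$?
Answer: $\frac{1690173}{1889728} \approx 0.8944$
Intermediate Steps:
$v = \frac{12675}{64}$ ($v = 3 \left(\frac{-90 + 25}{19 - 27}\right)^{2} = 3 \left(- \frac{65}{-8}\right)^{2} = 3 \left(\left(-65\right) \left(- \frac{1}{8}\right)\right)^{2} = 3 \left(\frac{65}{8}\right)^{2} = 3 \cdot \frac{4225}{64} = \frac{12675}{64} \approx 198.05$)
$S = -3224$ ($S = -34 - 3190 = -3224$)
$\frac{v - 26607}{-26303 + S} = \frac{\frac{12675}{64} - 26607}{-26303 - 3224} = - \frac{1690173}{64 \left(-29527\right)} = \left(- \frac{1690173}{64}\right) \left(- \frac{1}{29527}\right) = \frac{1690173}{1889728}$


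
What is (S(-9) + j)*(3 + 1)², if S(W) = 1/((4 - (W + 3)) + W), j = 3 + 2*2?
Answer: 128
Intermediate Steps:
j = 7 (j = 3 + 4 = 7)
S(W) = 1 (S(W) = 1/((4 - (3 + W)) + W) = 1/((4 + (-3 - W)) + W) = 1/((1 - W) + W) = 1/1 = 1)
(S(-9) + j)*(3 + 1)² = (1 + 7)*(3 + 1)² = 8*4² = 8*16 = 128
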